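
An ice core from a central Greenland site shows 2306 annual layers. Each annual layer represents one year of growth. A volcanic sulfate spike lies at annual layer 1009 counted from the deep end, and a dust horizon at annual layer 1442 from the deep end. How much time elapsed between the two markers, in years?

433 yr

The two markers are separated by 1442 − 1009 = 433 annual layers.
At one annual layer per year, 433 years elapsed between them.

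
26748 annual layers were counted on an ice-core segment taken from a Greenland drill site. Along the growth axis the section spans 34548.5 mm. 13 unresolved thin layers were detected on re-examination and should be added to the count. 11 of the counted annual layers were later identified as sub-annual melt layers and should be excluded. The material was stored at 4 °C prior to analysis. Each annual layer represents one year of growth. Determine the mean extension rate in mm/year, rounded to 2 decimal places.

1.29 mm/year

True annual layer count = 26748 − 11 + 13 = 26750.
34548.5 mm over 26750 years gives 34548.5 / 26750 ≈ 1.29 mm/year.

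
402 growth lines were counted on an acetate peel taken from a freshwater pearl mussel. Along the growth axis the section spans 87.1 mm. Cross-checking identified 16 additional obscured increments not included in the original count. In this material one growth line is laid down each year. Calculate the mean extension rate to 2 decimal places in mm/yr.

True growth line count = 402 + 16 = 418.
Extension rate ≈ 87.1 / 418 = 0.21 mm/yr.

0.21 mm/yr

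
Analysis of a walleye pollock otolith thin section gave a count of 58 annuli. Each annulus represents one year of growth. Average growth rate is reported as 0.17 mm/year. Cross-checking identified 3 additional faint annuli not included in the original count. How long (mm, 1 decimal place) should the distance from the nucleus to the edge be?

10.4 mm

Correcting the raw count gives 58 + 3 = 61 true annuli.
61 years at 0.17 mm/year gives 0.17 × 61 = 10.4 mm.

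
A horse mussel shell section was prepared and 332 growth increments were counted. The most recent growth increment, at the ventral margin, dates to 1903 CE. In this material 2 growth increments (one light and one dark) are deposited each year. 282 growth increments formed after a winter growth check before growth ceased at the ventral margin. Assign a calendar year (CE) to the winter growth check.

There are 282 growth increments younger than the winter growth check.
Dividing by 2 growth increments per year: 282 / 2 = 141 years.
The growth increment at the ventral margin is 1903 CE, so the winter growth check dates to 1903 − 141 = 1762 CE.

1762 CE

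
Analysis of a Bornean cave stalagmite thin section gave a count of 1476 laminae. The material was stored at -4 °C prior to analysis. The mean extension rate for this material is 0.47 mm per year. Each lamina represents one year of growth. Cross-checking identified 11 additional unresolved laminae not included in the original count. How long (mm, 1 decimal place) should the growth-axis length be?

Correcting the raw count gives 1476 + 11 = 1487 true laminae.
Predicted length = 0.47 mm/year × 1487 years = 698.9 mm.

698.9 mm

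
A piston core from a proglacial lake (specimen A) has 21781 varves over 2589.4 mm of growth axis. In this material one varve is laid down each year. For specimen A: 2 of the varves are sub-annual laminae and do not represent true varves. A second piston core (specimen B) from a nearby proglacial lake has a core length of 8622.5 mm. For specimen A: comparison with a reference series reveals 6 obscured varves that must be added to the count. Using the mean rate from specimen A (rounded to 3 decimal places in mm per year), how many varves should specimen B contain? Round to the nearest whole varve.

Specimen A: adjusted count: 21781 − 2 + 6 = 21785 varves.
A: 2589.4 mm over 21785 years gives 2589.4 / 21785 ≈ 0.119 mm/year.
Specimen B: 8622.5 mm / 0.119 mm per year = 72457.98 years ≈ 72458 varves.

72458 varves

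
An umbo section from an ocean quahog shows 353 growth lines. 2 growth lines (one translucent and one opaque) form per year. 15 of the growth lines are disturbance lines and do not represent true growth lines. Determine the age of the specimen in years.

169 years

True growth line count = 353 − 15 = 338.
With 2 growth lines per year, 338 / 2 = 169 years.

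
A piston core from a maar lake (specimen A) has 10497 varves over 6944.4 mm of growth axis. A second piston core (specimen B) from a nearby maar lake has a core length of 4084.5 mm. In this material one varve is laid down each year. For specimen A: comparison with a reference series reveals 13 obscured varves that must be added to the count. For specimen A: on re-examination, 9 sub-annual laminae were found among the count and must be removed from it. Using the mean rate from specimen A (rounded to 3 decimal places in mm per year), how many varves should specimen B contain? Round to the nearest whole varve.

Specimen A: adjusted count: 10497 − 9 + 13 = 10501 varves.
A: 6944.4 mm over 10501 years gives 6944.4 / 10501 ≈ 0.661 mm/yr.
B spans 4084.5 / 0.661 = 6179.27 years ≈ 6179 varves.

6179 varves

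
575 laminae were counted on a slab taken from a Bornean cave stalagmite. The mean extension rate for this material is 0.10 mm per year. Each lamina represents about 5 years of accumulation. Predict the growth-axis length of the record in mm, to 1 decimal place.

At 5 years per lamina, 575 × 5 = 2875 years.
2875 years at 0.10 mm/year gives 0.10 × 2875 = 287.5 mm.

287.5 mm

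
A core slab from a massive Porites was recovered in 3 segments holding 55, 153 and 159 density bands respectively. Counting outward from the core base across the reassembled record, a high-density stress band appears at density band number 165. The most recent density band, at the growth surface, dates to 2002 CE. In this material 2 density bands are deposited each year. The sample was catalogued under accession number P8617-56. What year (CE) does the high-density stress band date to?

Total density bands = 55 + 153 + 159 = 367.
367 − 165 = 202 density bands lie beyond the high-density stress band toward the growth surface.
202 density bands at 2 per year is 202 / 2 = 101 years.
The density band at the growth surface is 2002 CE, so the high-density stress band dates to 2002 − 101 = 1901 CE.

1901 CE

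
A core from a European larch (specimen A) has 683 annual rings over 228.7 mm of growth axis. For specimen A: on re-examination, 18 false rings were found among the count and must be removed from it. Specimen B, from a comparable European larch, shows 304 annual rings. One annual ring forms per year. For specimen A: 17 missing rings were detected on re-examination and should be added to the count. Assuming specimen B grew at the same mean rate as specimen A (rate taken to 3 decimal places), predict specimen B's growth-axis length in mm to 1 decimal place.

101.8 mm

Specimen A: adjusted count: 683 − 18 + 17 = 682 annual rings.
A: 228.7 mm over 682 years gives 228.7 / 682 ≈ 0.335 mm/year.
Length of B = 0.335 × 304 = 101.8 mm.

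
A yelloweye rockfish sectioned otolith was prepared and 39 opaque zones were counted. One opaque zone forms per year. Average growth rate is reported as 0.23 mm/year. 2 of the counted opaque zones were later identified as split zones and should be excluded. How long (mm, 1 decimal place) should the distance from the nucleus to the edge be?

True opaque zone count = 39 − 2 = 37.
Predicted length = 0.23 mm/year × 37 years = 8.5 mm.

8.5 mm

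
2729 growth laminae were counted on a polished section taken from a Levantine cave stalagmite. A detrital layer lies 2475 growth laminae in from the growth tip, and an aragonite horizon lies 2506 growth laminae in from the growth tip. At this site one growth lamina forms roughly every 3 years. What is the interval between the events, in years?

The two markers are separated by 2506 − 2475 = 31 growth laminae.
At 3 years per growth lamina, 31 × 3 = 93 years.

93 years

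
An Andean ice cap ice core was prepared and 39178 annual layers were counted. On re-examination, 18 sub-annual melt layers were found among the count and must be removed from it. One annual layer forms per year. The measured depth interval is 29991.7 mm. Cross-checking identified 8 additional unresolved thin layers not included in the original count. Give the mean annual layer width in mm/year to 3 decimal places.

Adjusted count: 39178 − 18 + 8 = 39168 annual layers.
Mean rate = 29991.7 mm / 39168 years ≈ 0.766 mm/year.

0.766 mm/year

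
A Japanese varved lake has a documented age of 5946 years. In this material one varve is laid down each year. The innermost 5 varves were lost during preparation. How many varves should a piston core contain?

5941 varves

One varve per year gives 5946 varves over 5946 years.
Less the 5 uncaptured varves: 5946 − 5 = 5941.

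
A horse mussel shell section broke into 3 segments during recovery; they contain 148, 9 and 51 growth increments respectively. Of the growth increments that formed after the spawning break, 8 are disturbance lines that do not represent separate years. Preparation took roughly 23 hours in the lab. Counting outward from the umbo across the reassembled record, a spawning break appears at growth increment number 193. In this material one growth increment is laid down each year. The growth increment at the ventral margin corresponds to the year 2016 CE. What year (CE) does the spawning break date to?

2009 CE

Total growth increments = 148 + 9 + 51 = 208.
Between growth increment 193 and the ventral margin there are 208 − 193 = 15 growth increments.
15 − 8 false = 7 true growth increments after the spawning break.
The growth increment at the ventral margin is 2016 CE, so the spawning break dates to 2016 − 7 = 2009 CE.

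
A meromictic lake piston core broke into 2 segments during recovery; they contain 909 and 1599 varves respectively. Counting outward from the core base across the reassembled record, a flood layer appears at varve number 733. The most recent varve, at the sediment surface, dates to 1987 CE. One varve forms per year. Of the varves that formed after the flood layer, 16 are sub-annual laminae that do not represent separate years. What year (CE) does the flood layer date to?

Total varves = 909 + 1599 = 2508.
2508 − 733 = 1775 varves lie beyond the flood layer toward the sediment surface.
Excluding 16 false varves: 1775 − 16 = 1759.
Counting back 1759 years from 1987 CE places the flood layer in 1987 − 1759 = 228 CE.

228 CE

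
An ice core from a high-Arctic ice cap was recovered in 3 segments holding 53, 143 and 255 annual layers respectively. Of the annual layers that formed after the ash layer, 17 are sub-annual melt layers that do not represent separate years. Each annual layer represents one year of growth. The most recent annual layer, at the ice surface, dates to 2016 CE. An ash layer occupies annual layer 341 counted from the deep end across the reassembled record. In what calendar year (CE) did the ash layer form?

Total annual layers = 53 + 143 + 255 = 451.
Between annual layer 341 and the ice surface there are 451 − 341 = 110 annual layers.
110 − 17 false = 93 true annual layers after the ash layer.
2016 − 93 = 1923 CE.

1923 CE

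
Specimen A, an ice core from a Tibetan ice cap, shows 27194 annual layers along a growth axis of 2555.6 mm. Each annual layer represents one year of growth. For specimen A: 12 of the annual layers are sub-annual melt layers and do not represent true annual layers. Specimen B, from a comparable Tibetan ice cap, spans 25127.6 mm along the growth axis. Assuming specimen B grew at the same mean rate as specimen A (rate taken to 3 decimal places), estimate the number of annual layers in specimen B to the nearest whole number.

267315 annual layers

Specimen A: true annual layer count = 27194 − 12 = 27182.
A: 2555.6 mm over 27182 years gives 2555.6 / 27182 ≈ 0.094 mm per year.
For B, 25127.6 / 0.094 = 267314.89 years ≈ 267315 annual layers.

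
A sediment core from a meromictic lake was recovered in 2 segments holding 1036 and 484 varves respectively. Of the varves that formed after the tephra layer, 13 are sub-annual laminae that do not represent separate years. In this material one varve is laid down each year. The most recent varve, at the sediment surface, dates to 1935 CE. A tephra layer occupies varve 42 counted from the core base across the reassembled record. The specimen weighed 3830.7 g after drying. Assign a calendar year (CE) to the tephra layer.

Total varves = 1036 + 484 = 1520.
The tephra layer sits at varve 42 from the core base, so 1520 − 42 = 1478 varves formed after it.
Removing the 13 false varves leaves 1478 − 13 = 1465 true varves beyond the tephra layer.
Counting back 1465 years from 1935 CE places the tephra layer in 1935 − 1465 = 470 CE.

470 CE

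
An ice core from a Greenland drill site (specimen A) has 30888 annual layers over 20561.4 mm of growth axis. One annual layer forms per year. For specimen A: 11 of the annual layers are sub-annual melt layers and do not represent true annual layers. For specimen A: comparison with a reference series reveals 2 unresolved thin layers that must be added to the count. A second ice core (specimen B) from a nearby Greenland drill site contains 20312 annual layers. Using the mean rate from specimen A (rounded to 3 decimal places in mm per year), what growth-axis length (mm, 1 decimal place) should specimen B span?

Specimen A: after corrections the count is 30888 − 11 + 2 = 30879 annual layers.
A: Mean rate = 20561.4 mm / 30879 years ≈ 0.666 mm/yr.
Length of B = 0.666 × 20312 = 13527.8 mm.

13527.8 mm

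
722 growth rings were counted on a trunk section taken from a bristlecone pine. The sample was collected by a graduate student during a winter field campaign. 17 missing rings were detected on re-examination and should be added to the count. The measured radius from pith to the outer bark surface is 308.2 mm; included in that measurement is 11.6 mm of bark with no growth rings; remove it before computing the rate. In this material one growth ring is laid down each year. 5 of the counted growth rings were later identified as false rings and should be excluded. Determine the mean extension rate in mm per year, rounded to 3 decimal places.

Correcting the raw count gives 722 − 5 + 17 = 734 true growth rings.
Net length = 308.2 − 11.6 = 296.6 mm.
296.6 mm over 734 years gives 296.6 / 734 ≈ 0.404 mm per year.

0.404 mm per year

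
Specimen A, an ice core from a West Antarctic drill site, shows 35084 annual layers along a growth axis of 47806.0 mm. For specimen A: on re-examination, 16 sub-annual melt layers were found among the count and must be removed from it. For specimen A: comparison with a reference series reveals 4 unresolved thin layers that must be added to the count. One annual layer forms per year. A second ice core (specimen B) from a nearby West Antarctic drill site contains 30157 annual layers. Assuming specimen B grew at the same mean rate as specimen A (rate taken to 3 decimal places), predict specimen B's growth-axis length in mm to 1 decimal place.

41104.0 mm

Specimen A: true annual layer count = 35084 − 16 + 4 = 35072.
A: Extension rate ≈ 47806.0 / 35072 = 1.363 mm/yr.
Length of B = 1.363 × 30157 = 41104.0 mm.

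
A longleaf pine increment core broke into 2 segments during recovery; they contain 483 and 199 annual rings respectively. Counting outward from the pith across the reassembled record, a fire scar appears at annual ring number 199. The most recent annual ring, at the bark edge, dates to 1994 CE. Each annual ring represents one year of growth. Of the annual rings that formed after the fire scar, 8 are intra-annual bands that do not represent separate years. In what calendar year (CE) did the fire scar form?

Total annual rings = 483 + 199 = 682.
Between annual ring 199 and the bark edge there are 682 − 199 = 483 annual rings.
483 − 8 false = 475 true annual rings after the fire scar.
1994 − 475 = 1519 CE.

1519 CE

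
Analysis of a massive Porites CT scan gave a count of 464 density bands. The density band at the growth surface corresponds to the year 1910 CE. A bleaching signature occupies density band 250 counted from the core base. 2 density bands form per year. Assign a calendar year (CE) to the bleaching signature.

1803 CE

464 − 250 = 214 density bands lie beyond the bleaching signature toward the growth surface.
Dividing by 2 density bands per year: 214 / 2 = 107 years.
The density band at the growth surface is 1910 CE, so the bleaching signature dates to 1910 − 107 = 1803 CE.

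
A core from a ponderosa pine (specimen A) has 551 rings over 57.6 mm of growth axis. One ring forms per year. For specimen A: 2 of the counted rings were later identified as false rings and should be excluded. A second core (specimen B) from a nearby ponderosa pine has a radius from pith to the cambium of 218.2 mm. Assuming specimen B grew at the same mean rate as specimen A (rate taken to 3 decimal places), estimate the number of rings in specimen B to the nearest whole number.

2078 rings

Specimen A: after corrections the count is 551 − 2 = 549 rings.
A: Mean rate = 57.6 mm / 549 years ≈ 0.105 mm/yr.
Specimen B: 218.2 mm / 0.105 mm per year = 2078.10 years ≈ 2078 rings.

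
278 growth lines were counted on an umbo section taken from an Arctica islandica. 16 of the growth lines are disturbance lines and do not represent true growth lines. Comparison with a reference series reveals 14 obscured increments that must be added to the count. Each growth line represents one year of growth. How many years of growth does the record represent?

Adjusted count: 278 − 16 + 14 = 276 growth lines.
At one growth line per year, that is 276 years.

276 yr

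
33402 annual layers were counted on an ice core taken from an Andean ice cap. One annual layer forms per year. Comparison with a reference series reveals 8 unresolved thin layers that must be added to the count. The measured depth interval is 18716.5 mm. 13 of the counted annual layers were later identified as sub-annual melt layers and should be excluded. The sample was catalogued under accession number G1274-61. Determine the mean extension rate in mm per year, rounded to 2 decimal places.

Correcting the raw count gives 33402 − 13 + 8 = 33397 true annual layers.
Extension rate ≈ 18716.5 / 33397 = 0.56 mm per year.

0.56 mm per year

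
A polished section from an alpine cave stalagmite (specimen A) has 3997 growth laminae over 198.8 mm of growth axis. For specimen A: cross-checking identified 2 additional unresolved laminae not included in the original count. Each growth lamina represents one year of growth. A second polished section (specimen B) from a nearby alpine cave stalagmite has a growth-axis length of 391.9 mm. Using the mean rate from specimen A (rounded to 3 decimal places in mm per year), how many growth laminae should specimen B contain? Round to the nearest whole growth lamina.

Specimen A: true growth lamina count = 3997 + 2 = 3999.
A: Extension rate ≈ 198.8 / 3999 = 0.050 mm per year.
B spans 391.9 / 0.050 = 7838.00 years ≈ 7838 growth laminae.

7838 growth laminae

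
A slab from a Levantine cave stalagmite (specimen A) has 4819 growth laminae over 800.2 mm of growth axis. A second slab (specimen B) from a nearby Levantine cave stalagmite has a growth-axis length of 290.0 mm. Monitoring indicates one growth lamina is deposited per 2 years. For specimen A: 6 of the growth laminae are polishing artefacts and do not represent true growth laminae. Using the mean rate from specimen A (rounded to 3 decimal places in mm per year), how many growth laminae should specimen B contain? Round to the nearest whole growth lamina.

1747 growth laminae

Specimen A: after corrections the count is 4819 − 6 = 4813 growth laminae.
Specimen A: at 2 years per growth lamina, 4813 × 2 = 9626 years.
A: 800.2 mm over 9626 years gives 800.2 / 9626 ≈ 0.083 mm per year.
B spans 290.0 / 0.083 = 3493.98 years; at 2 years per growth lamina that is 3493.98 / 2 ≈ 1747 growth laminae.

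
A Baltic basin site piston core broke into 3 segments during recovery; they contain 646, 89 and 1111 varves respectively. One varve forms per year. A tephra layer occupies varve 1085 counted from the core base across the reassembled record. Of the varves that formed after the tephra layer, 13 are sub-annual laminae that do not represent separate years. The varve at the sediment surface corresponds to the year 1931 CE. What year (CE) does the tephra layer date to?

1183 CE

Total varves = 646 + 89 + 1111 = 1846.
1846 − 1085 = 761 varves lie beyond the tephra layer toward the sediment surface.
Excluding 13 false varves: 761 − 13 = 748.
Counting back 748 years from 1931 CE places the tephra layer in 1931 − 748 = 1183 CE.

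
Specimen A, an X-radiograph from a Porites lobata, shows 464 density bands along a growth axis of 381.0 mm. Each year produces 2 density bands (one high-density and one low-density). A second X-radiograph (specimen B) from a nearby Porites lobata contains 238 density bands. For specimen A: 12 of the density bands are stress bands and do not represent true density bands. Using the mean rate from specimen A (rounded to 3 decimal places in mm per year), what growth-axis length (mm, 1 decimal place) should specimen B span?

200.6 mm

Specimen A: adjusted count: 464 − 12 = 452 density bands.
Specimen A: with 2 density bands per year, 452 / 2 = 226 years.
A: Mean rate = 381.0 mm / 226 years ≈ 1.686 mm per year.
Specimen B: 238 density bands at 2 per year is 238 / 2 = 119 years. For B, 1.686 mm/year × 119 years = 200.6 mm.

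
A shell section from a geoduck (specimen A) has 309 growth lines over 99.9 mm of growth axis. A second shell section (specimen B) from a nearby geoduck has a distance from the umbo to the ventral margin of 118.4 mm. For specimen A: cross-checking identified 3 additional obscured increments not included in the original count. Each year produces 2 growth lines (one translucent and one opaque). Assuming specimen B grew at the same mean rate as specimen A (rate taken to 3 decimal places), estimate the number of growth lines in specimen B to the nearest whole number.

370 growth lines

Specimen A: correcting the raw count gives 309 + 3 = 312 true growth lines.
Specimen A: 312 growth lines at 2 per year is 312 / 2 = 156 years.
A: Extension rate ≈ 99.9 / 156 = 0.640 mm/yr.
B spans 118.4 / 0.640 = 185.00 years; at 2 growth lines per year that is 185.00 × 2 ≈ 370 growth lines.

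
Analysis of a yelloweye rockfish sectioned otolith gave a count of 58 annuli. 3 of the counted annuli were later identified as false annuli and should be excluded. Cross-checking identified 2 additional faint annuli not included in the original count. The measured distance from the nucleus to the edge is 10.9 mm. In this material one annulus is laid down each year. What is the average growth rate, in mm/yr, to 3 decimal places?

Adjusted count: 58 − 3 + 2 = 57 annuli.
10.9 mm over 57 years gives 10.9 / 57 ≈ 0.191 mm/yr.

0.191 mm/yr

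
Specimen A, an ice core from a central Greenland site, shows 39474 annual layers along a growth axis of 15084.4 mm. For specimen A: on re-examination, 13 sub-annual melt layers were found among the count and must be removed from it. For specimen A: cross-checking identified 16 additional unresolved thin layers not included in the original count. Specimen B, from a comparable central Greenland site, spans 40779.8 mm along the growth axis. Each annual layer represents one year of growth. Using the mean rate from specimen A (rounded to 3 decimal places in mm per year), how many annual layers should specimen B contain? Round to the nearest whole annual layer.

106753 annual layers

Specimen A: after corrections the count is 39474 − 13 + 16 = 39477 annual layers.
A: Mean rate = 15084.4 mm / 39477 years ≈ 0.382 mm/year.
Specimen B: 40779.8 mm / 0.382 mm per year = 106753.40 years ≈ 106753 annual layers.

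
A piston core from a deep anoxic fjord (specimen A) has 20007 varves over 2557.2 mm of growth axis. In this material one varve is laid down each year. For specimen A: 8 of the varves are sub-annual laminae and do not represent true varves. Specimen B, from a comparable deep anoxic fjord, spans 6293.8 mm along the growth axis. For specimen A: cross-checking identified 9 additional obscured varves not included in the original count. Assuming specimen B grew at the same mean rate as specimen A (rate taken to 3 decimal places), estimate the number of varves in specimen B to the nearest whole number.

Specimen A: correcting the raw count gives 20007 − 8 + 9 = 20008 true varves.
A: Mean rate = 2557.2 mm / 20008 years ≈ 0.128 mm/yr.
B spans 6293.8 / 0.128 = 49170.31 years ≈ 49170 varves.

49170 varves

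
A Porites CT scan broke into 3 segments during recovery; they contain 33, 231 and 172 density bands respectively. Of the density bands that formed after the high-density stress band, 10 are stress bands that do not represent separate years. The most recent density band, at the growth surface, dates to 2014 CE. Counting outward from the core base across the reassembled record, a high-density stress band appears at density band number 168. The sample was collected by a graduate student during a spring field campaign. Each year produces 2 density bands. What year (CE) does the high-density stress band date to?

Total density bands = 33 + 231 + 172 = 436.
Between density band 168 and the growth surface there are 436 − 168 = 268 density bands.
268 − 10 false = 258 true density bands after the high-density stress band.
Dividing by 2 density bands per year: 258 / 2 = 129 years.
Counting back 129 years from 2014 CE places the high-density stress band in 2014 − 129 = 1885 CE.

1885 CE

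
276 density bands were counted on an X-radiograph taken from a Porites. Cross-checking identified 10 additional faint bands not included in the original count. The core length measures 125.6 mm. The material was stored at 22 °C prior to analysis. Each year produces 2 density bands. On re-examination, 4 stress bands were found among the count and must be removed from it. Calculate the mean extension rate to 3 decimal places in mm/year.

True density band count = 276 − 4 + 10 = 282.
Dividing by 2 density bands per year: 282 / 2 = 141 years.
125.6 mm over 141 years gives 125.6 / 141 ≈ 0.891 mm/year.

0.891 mm/year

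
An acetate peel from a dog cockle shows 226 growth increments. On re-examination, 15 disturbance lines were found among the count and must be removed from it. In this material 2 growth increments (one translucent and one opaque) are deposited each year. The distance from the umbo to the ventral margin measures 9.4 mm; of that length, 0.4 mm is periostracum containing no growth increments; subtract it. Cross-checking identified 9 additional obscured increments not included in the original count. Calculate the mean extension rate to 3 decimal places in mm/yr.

Correcting the raw count gives 226 − 15 + 9 = 220 true growth increments.
220 growth increments at 2 per year is 220 / 2 = 110 years.
The growth record spans 9.4 − 0.4 = 9.0 mm.
Mean rate = 9.0 mm / 110 years ≈ 0.082 mm/yr.

0.082 mm/yr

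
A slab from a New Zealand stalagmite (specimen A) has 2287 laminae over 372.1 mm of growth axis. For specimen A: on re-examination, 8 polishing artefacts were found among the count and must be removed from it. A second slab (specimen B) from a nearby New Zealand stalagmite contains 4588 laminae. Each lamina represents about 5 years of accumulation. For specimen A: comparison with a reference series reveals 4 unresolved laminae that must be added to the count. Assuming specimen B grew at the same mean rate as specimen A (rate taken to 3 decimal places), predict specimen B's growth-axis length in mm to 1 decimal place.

757.0 mm

Specimen A: true lamina count = 2287 − 8 + 4 = 2283.
Specimen A: 2283 laminae at 5 years each span 2283 × 5 = 11415 years.
A: Mean rate = 372.1 mm / 11415 years ≈ 0.033 mm/yr.
Specimen B: at 5 years per lamina, 4588 × 5 = 22940 years. For B, 0.033 mm/year × 22940 years = 757.0 mm.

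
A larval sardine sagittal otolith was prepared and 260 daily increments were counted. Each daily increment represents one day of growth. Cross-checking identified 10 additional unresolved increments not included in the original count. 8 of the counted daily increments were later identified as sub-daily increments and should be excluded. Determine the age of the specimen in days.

After corrections the count is 260 − 8 + 10 = 262 daily increments.
At one daily increment per day, that is 262 days.

262 d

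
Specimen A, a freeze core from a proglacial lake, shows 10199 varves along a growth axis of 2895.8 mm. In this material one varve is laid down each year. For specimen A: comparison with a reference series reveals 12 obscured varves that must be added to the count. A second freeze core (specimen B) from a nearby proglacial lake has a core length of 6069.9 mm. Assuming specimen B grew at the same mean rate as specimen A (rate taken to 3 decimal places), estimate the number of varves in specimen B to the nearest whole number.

21373 varves

Specimen A: after corrections the count is 10199 + 12 = 10211 varves.
A: 2895.8 mm over 10211 years gives 2895.8 / 10211 ≈ 0.284 mm/yr.
For B, 6069.9 / 0.284 = 21372.89 years ≈ 21373 varves.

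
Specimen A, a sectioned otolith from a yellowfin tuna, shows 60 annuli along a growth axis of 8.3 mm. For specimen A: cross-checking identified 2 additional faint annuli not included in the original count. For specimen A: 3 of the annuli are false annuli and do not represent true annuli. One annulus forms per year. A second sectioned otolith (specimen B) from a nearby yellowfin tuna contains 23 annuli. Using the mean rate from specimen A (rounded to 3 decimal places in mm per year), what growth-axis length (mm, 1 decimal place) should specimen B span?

Specimen A: correcting the raw count gives 60 − 3 + 2 = 59 true annuli.
A: Extension rate ≈ 8.3 / 59 = 0.141 mm per year.
For B, 0.141 mm/year × 23 years = 3.2 mm.

3.2 mm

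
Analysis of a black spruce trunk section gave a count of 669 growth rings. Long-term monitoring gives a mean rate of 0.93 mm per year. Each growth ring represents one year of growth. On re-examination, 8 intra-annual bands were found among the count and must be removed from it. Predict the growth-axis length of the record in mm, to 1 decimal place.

614.7 mm

After corrections the count is 669 − 8 = 661 growth rings.
Length ≈ 0.93 × 661 = 614.7 mm.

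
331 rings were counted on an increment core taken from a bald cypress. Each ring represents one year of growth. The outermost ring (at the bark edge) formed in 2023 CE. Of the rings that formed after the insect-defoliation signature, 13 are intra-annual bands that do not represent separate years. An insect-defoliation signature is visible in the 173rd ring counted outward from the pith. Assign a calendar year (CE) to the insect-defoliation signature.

331 − 173 = 158 rings lie beyond the insect-defoliation signature toward the bark edge.
Excluding 13 false rings: 158 − 13 = 145.
The ring at the bark edge is 2023 CE, so the insect-defoliation signature dates to 2023 − 145 = 1878 CE.

1878 CE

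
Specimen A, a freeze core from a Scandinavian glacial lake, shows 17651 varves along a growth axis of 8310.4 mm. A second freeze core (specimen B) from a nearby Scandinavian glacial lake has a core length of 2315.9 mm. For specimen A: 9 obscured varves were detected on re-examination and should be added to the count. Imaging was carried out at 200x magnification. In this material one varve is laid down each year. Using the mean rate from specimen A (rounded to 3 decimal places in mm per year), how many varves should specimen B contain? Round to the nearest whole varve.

4917 varves

Specimen A: true varve count = 17651 + 9 = 17660.
A: Mean rate = 8310.4 mm / 17660 years ≈ 0.471 mm/yr.
For B, 2315.9 / 0.471 = 4916.99 years ≈ 4917 varves.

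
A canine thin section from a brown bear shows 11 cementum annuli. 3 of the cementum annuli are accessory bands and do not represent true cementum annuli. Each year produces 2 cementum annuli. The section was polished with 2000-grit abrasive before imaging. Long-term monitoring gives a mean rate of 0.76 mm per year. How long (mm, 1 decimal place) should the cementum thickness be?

3.0 mm

Correcting the raw count gives 11 − 3 = 8 true cementum annuli.
8 cementum annuli at 2 per year is 8 / 2 = 4 years.
Length ≈ 0.76 × 4 = 3.0 mm.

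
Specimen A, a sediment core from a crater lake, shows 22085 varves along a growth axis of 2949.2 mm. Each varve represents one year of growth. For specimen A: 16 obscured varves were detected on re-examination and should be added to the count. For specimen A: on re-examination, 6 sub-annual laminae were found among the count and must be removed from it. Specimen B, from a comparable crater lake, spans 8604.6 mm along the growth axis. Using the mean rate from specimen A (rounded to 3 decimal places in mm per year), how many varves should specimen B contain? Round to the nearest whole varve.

Specimen A: true varve count = 22085 − 6 + 16 = 22095.
A: Mean rate = 2949.2 mm / 22095 years ≈ 0.133 mm/yr.
Specimen B: 8604.6 mm / 0.133 mm per year = 64696.24 years ≈ 64696 varves.

64696 varves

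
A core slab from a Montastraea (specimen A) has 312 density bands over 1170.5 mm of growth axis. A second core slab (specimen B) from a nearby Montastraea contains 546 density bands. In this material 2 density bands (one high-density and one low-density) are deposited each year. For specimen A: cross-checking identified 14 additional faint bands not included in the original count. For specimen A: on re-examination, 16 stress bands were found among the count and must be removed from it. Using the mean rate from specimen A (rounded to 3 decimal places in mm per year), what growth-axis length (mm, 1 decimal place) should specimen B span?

Specimen A: true density band count = 312 − 16 + 14 = 310.
Specimen A: with 2 density bands per year, 310 / 2 = 155 years.
A: Mean rate = 1170.5 mm / 155 years ≈ 7.552 mm/year.
Specimen B: 546 density bands at 2 per year is 546 / 2 = 273 years. For B, 7.552 mm/year × 273 years = 2061.7 mm.

2061.7 mm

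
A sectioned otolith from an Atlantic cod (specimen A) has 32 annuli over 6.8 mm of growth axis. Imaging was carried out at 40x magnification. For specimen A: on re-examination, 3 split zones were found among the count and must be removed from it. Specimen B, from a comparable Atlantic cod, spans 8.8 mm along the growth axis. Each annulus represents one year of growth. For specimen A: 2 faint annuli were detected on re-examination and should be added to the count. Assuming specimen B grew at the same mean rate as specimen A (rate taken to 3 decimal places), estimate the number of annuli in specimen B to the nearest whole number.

40 annuli

Specimen A: after corrections the count is 32 − 3 + 2 = 31 annuli.
A: Extension rate ≈ 6.8 / 31 = 0.219 mm/yr.
B spans 8.8 / 0.219 = 40.18 years ≈ 40 annuli.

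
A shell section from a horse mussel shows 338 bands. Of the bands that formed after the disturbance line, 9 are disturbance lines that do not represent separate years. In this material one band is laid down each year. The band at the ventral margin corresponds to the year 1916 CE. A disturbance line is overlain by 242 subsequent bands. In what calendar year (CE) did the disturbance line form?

1683 CE

242 bands post-date the disturbance line.
Removing the 9 false bands leaves 242 − 9 = 233 true bands beyond the disturbance line.
Counting back 233 years from 1916 CE places the disturbance line in 1916 − 233 = 1683 CE.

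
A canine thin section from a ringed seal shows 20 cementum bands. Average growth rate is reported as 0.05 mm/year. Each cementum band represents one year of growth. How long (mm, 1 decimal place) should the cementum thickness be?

1.0 mm

The record spans 20 years at 0.05 mm per year.
20 years at 0.05 mm/year gives 0.05 × 20 = 1.0 mm.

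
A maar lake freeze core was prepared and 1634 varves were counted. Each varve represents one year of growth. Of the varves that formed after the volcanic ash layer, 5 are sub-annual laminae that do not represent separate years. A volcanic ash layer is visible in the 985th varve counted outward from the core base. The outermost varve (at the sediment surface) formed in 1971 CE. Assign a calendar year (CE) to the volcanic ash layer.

1327 CE

1634 − 985 = 649 varves lie beyond the volcanic ash layer toward the sediment surface.
Excluding 5 false varves: 649 − 5 = 644.
The varve at the sediment surface is 1971 CE, so the volcanic ash layer dates to 1971 − 644 = 1327 CE.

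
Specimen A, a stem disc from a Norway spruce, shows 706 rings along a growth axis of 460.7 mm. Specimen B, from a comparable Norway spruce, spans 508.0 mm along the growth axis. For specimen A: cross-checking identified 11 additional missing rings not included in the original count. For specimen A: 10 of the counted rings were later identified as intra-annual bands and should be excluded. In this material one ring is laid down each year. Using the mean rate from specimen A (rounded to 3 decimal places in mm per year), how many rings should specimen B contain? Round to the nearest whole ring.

779 rings

Specimen A: after corrections the count is 706 − 10 + 11 = 707 rings.
A: Mean rate = 460.7 mm / 707 years ≈ 0.652 mm/yr.
For B, 508.0 / 0.652 = 779.14 years ≈ 779 rings.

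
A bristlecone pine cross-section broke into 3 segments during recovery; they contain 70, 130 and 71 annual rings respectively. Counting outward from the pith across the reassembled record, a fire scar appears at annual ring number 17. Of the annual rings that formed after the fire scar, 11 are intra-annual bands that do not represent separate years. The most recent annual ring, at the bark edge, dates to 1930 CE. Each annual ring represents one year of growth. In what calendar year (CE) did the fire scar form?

1687 CE

Total annual rings = 70 + 130 + 71 = 271.
The fire scar sits at annual ring 17 from the pith, so 271 − 17 = 254 annual rings formed after it.
Excluding 11 false annual rings: 254 − 11 = 243.
1930 − 243 = 1687 CE.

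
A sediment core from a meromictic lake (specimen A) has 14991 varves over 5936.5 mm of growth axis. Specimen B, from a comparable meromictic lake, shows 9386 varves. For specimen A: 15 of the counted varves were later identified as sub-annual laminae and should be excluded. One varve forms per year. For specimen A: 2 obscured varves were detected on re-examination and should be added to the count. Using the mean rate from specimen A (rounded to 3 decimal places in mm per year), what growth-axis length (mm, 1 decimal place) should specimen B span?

3716.9 mm

Specimen A: after corrections the count is 14991 − 15 + 2 = 14978 varves.
A: 5936.5 mm over 14978 years gives 5936.5 / 14978 ≈ 0.396 mm per year.
B's length ≈ 0.396 × 9386 = 3716.9 mm.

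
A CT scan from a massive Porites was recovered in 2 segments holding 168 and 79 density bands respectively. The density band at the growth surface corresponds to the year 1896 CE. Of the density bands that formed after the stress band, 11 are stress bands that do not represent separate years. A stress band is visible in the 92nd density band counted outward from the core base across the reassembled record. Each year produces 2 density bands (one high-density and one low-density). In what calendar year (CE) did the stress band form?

Total density bands = 168 + 79 = 247.
Between density band 92 and the growth surface there are 247 − 92 = 155 density bands.
Removing the 11 false density bands leaves 155 − 11 = 144 true density bands beyond the stress band.
With 2 density bands per year, 144 / 2 = 72 years.
1896 − 72 = 1824 CE.

1824 CE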